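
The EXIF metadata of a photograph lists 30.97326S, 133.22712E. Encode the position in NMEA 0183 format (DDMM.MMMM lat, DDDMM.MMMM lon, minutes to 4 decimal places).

Latitude: minutes = (30.973260 − 30) × 60 = 58.395600
Lon: fractional part 0.227120 → 13.627200 minutes

3058.3956,S / 13313.6272,E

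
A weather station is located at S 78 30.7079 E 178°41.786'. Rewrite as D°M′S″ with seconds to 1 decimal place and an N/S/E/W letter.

φ: 30.70790′ → 30′ and 0.70790 × 60 = 42.474″
λ: 41.78600′ → 41′ and 0.78600 × 60 = 47.160″

78°30′42.5″ S, 178°41′47.2″ E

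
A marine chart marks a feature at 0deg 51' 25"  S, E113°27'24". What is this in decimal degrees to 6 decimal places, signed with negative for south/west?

-0.856944, 113.456667

Lat: 0° + 51/60 + 25/3600 = 0 + 0.850000 + 0.006944 = 0.8569444
hemisphere S, so the sign is −
Longitude: 113° + 27/60 + 24/3600 = 113 + 0.450000 + 0.006667 = 113.4566667
E → positive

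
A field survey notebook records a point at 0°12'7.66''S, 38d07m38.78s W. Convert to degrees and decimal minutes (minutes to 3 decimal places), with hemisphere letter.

Latitude: 12 + 7.66/60 = 12.12767′
Longitude: seconds/60 = 0.64633; minutes = 7 + 0.64633 = 7.64633

0° 12.128′ S, 38° 7.646′ W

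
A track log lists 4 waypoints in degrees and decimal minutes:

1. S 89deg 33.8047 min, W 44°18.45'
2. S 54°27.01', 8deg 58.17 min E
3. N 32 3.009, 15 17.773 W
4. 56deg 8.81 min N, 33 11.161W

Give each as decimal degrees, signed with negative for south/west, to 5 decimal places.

1. -89.56341, -44.30750
2. -54.45017, 8.96950
3. 32.05015, -15.29622
4. 56.14683, -33.18602

Point 1:
  Lat: 89 + 33.8047/60 = 89.563412
  S ⇒ negate
  Lon: 18.45′ = 0.307500°; total 44.307500
  W ⇒ negate
Point 2:
  Lat: 27.01′ = 0.450167°; total 54.450167
  hemisphere S, so the sign is −
  λ: 58.17′ = 0.969500°; total 8.969500
  E ⇒ keep positive
Point 3:
  Latitude: 32 + 3.009/60 = 32.050150
  N → positive
  λ: 17.773′ = 0.296217°; total 15.296217
  W → negative
Point 4:
  Latitude: 56 + 8.81/60 = 56.146833
  N → positive
  Lon: 33 + 11.161/60 = 33.186017
  hemisphere W, so the sign is −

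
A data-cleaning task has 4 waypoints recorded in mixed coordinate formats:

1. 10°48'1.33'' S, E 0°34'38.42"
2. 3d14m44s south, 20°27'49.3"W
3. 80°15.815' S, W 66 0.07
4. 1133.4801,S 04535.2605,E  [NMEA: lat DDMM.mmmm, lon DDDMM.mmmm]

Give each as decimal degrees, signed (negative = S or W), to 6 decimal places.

Point 1:
  Latitude: 48′ + 1.33″ = 48.02217′; 10 + 48.02217/60 = 10.8003694
  S → negative
  Longitude: 0 + 34/60 + 38.42/3600 = 0.5773389
  E → positive
Point 2:
  Lat: 14′ + 44″ = 14.73333′; 3 + 14.73333/60 = 3.2455556
  hemisphere S, so the sign is −
  Lon: 20 + 27/60 + 49.3/3600 = 20.4636944
  W → negative
Point 3:
  Lat: 80 + 15.815/60 = 80.2635833
  S → negative
  Lon: 66 + 0.07/60 = 66.0011667
  W → negative
Point 4:
  Lat: degrees = first 2 digits = 11, minutes = 33.4801; 11 + 33.4801/60 = 11.5580017
  S ⇒ negate
  λ: split at 3 digits → 045° and 35.2605′; 45 + 35.2605/60 = 45.5876750
  E → positive

1. -10.800369, 0.577339
2. -3.245556, -20.463694
3. -80.263583, -66.001167
4. -11.558002, 45.587675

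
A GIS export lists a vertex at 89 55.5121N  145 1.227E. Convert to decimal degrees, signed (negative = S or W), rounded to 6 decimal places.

Latitude: 89 + 55.5121/60 = 89.9252017
N ⇒ keep positive
Lon: 145 + 1.227/60 = 145.0204500
E ⇒ keep positive

89.925202, 145.020450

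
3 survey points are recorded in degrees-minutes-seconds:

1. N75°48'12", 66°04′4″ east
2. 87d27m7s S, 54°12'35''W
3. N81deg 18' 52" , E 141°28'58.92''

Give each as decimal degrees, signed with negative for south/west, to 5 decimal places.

Point 1:
  φ: 75° + 48/60 + 12/3600 = 75 + 0.800000 + 0.003333 = 75.803333
  N ⇒ keep positive
  Longitude: 4′ + 4″ = 4.06667′; 66 + 4.06667/60 = 66.067778
  E ⇒ keep positive
Point 2:
  Latitude: 87 + 27/60 + 7/3600 = 87.451944
  hemisphere S, so the sign is −
  Longitude: 54 + 12/60 + 35/3600 = 54.209722
  hemisphere W, so the sign is −
Point 3:
  Lat: 81° + 18/60 + 52/3600 = 81 + 0.300000 + 0.014444 = 81.314444
  N ⇒ keep positive
  λ: 141° + 28/60 + 58.92/3600 = 141 + 0.466667 + 0.016367 = 141.483033
  E ⇒ keep positive

1. 75.80333, 66.06778
2. -87.45194, -54.20972
3. 81.31444, 141.48303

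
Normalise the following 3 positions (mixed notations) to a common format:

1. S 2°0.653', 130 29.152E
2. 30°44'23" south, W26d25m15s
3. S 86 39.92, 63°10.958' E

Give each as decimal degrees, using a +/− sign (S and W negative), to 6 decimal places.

1. -2.010883, 130.485867
2. -30.739722, -26.420833
3. -86.665333, 63.182633

Point 1:
  Lat: 0.653′ = 0.010883°; total 2.0108833
  S → negative
  Lon: 29.152′ = 0.485867°; total 130.4858667
  E ⇒ keep positive
Point 2:
  Latitude: 30 + 44/60 + 23/3600 = 30.7397222
  hemisphere S, so the sign is −
  Longitude: 26° + 25/60 + 15/3600 = 26 + 0.416667 + 0.004167 = 26.4208333
  W ⇒ negate
Point 3:
  Latitude: 39.92′ = 0.665333°; total 86.6653333
  S ⇒ negate
  Lon: 10.958′ = 0.182633°; total 63.1826333
  E → positive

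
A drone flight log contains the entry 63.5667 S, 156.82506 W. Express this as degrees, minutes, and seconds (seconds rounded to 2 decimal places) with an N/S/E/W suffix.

Lat: 0.566700 × 60 = 34.00200′ → 34′, remainder × 60 = 0.1200″
Longitude: 0.825060° → 49.50360′; 0.50360 × 60 = 30.2160″

63°34′0.12″ S, 156°49′30.22″ W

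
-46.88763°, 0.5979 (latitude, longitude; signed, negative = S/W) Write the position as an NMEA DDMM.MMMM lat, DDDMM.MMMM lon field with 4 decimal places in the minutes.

Latitude is negative → S; |value| = 46.887630
Latitude: fractional part 0.887630 → 53.257800 minutes
Longitude: minutes = (0.597900 − 0) × 60 = 35.874000

4653.2578,S / 00035.8740,E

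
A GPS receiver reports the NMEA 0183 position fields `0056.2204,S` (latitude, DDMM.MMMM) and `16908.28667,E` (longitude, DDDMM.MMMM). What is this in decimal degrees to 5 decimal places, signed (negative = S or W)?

-0.93701, 169.13811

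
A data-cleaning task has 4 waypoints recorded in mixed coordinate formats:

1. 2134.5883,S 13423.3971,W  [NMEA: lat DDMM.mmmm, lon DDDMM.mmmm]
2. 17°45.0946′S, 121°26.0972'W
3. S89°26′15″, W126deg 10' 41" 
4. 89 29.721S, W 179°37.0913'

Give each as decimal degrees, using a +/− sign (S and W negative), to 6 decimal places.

Point 1:
  Lat: degrees = first 2 digits = 21, minutes = 34.5883; 21 + 34.5883/60 = 21.5764717
  S → negative
  Longitude: split at 3 digits → 134° and 23.3971′; 134 + 23.3971/60 = 134.3899517
  W → negative
Point 2:
  Lat: 45.0946′ = 0.751577°; total 17.7515767
  S ⇒ negate
  Longitude: 121 + 26.0972/60 = 121.4349533
  W → negative
Point 3:
  φ: 89° + 26/60 + 15/3600 = 89 + 0.433333 + 0.004167 = 89.4375000
  S ⇒ negate
  Longitude: 126° + 10/60 + 41/3600 = 126 + 0.166667 + 0.011389 = 126.1780556
  hemisphere W, so the sign is −
Point 4:
  Lat: 89 + 29.721/60 = 89.4953500
  S ⇒ negate
  Longitude: 37.0913′ = 0.618188°; total 179.6181883
  W → negative

1. -21.576472, -134.389952
2. -17.751577, -121.434953
3. -89.437500, -126.178056
4. -89.495350, -179.618188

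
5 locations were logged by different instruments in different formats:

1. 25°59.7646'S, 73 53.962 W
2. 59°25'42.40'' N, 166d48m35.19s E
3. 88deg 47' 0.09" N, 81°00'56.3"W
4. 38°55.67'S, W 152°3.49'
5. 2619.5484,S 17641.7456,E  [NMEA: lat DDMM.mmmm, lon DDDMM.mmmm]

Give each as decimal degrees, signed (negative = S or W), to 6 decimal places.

Point 1:
  φ: 59.7646′ = 0.996077°; total 25.9960767
  S → negative
  Lon: 53.962′ = 0.899367°; total 73.8993667
  W → negative
Point 2:
  Latitude: 59 + 25/60 + 42.4/3600 = 59.4284444
  N ⇒ keep positive
  λ: 166 + 48/60 + 35.19/3600 = 166.8097750
  E → positive
Point 3:
  Latitude: 47′ + 0.09″ = 47.00150′; 88 + 47.00150/60 = 88.7833583
  N → positive
  λ: 0′ + 56.3″ = 0.93833′; 81 + 0.93833/60 = 81.0156389
  W → negative
Point 4:
  Latitude: 55.67′ = 0.927833°; total 38.9278333
  S → negative
  Longitude: 152 + 3.49/60 = 152.0581667
  hemisphere W, so the sign is −
Point 5:
  Latitude: degrees = first 2 digits = 26, minutes = 19.5484; 26 + 19.5484/60 = 26.3258067
  S → negative
  Longitude: split at 3 digits → 176° and 41.7456′; 176 + 41.7456/60 = 176.6957600
  E ⇒ keep positive

1. -25.996077, -73.899367
2. 59.428444, 166.809775
3. 88.783358, -81.015639
4. -38.927833, -152.058167
5. -26.325807, 176.695760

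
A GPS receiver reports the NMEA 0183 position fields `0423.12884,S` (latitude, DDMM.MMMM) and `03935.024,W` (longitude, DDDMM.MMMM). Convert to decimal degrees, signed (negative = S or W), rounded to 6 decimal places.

-4.385481, -39.583733

φ: degrees = first 2 digits = 4, minutes = 23.12884; 4 + 23.12884/60 = 4.3854807
S ⇒ negate
Longitude: degrees = first 3 digits = 39, minutes = 35.024; 39 + 35.024/60 = 39.5837333
W ⇒ negate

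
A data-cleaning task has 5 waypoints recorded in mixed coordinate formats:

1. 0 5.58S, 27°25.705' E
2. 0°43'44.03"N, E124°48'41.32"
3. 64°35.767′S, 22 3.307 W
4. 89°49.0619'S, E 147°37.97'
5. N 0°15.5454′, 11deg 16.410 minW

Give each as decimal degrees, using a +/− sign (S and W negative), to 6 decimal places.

1. -0.093000, 27.428417
2. 0.728897, 124.811478
3. -64.596117, -22.055117
4. -89.817698, 147.632833
5. 0.259090, -11.273500

Point 1:
  φ: 0 + 5.58/60 = 0.0930000
  S → negative
  λ: 27 + 25.705/60 = 27.4284167
  E → positive
Point 2:
  Latitude: 0 + 43/60 + 44.03/3600 = 0.7288972
  N → positive
  Longitude: 124° + 48/60 + 41.32/3600 = 124 + 0.800000 + 0.011478 = 124.8114778
  E ⇒ keep positive
Point 3:
  Latitude: 35.767′ = 0.596117°; total 64.5961167
  S → negative
  λ: 22 + 3.307/60 = 22.0551167
  hemisphere W, so the sign is −
Point 4:
  φ: 89 + 49.0619/60 = 89.8176983
  S → negative
  λ: 147 + 37.97/60 = 147.6328333
  E → positive
Point 5:
  φ: 0 + 15.5454/60 = 0.2590900
  N ⇒ keep positive
  Longitude: 11 + 16.41/60 = 11.2735000
  W → negative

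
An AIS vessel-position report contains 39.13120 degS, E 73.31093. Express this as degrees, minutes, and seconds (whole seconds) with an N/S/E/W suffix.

Latitude: whole degrees 39; 7.87200′ → 7′ and 52.32″
Lon: 0.310930 × 60 = 18.65580′ → 18′, remainder × 60 = 39.35″

39°07′52″ S, 73°18′39″ E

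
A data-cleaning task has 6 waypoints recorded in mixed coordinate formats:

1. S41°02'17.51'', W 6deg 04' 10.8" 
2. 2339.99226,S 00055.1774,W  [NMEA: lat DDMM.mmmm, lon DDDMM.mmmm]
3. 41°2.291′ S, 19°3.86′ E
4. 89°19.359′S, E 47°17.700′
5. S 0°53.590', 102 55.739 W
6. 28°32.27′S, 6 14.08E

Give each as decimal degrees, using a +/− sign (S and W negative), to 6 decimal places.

1. -41.038197, -6.069667
2. -23.666538, -0.919623
3. -41.038183, 19.064333
4. -89.322650, 47.295000
5. -0.893167, -102.928983
6. -28.537833, 6.234667

Point 1:
  Lat: 41 + 2/60 + 17.51/3600 = 41.0381972
  hemisphere S, so the sign is −
  Lon: 6° + 4/60 + 10.8/3600 = 6 + 0.066667 + 0.003000 = 6.0696667
  hemisphere W, so the sign is −
Point 2:
  Lat: split at 2 digits → 23° and 39.99226′; 23 + 39.99226/60 = 23.6665377
  hemisphere S, so the sign is −
  λ: split at 3 digits → 000° and 55.1774′; 0 + 55.1774/60 = 0.9196233
  W → negative
Point 3:
  φ: 41 + 2.291/60 = 41.0381833
  S ⇒ negate
  Longitude: 19 + 3.86/60 = 19.0643333
  E → positive
Point 4:
  Lat: 19.359′ = 0.322650°; total 89.3226500
  S ⇒ negate
  λ: 47 + 17.7/60 = 47.2950000
  E ⇒ keep positive
Point 5:
  Lat: 53.59′ = 0.893167°; total 0.8931667
  S → negative
  Lon: 55.739′ = 0.928983°; total 102.9289833
  W → negative
Point 6:
  Lat: 32.27′ = 0.537833°; total 28.5378333
  hemisphere S, so the sign is −
  λ: 6 + 14.08/60 = 6.2346667
  E ⇒ keep positive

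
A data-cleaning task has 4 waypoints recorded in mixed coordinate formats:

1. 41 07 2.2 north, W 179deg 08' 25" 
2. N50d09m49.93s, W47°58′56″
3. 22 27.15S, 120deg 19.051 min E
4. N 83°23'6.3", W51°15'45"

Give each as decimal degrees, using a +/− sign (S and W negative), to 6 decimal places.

Point 1:
  Latitude: 41° + 7/60 + 2.2/3600 = 41 + 0.116667 + 0.000611 = 41.1172778
  N → positive
  Longitude: 179° + 8/60 + 25/3600 = 179 + 0.133333 + 0.006944 = 179.1402778
  hemisphere W, so the sign is −
Point 2:
  Lat: 50° + 9/60 + 49.93/3600 = 50 + 0.150000 + 0.013869 = 50.1638694
  N ⇒ keep positive
  λ: 47° + 58/60 + 56/3600 = 47 + 0.966667 + 0.015556 = 47.9822222
  hemisphere W, so the sign is −
Point 3:
  Lat: 27.15′ = 0.452500°; total 22.4525000
  hemisphere S, so the sign is −
  Lon: 120 + 19.051/60 = 120.3175167
  E → positive
Point 4:
  Lat: 83° + 23/60 + 6.3/3600 = 83 + 0.383333 + 0.001750 = 83.3850833
  N → positive
  λ: 51 + 15/60 + 45/3600 = 51.2625000
  W → negative

1. 41.117278, -179.140278
2. 50.163869, -47.982222
3. -22.452500, 120.317517
4. 83.385083, -51.262500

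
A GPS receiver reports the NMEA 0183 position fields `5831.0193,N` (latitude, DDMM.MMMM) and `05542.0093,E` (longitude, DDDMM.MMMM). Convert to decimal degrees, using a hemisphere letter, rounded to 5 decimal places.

58.51699° N, 55.70016° E

Latitude: split at 2 digits → 58° and 31.0193′; 58 + 31.0193/60 = 58.516988
λ: degrees = first 3 digits = 55, minutes = 42.0093; 55 + 42.0093/60 = 55.700155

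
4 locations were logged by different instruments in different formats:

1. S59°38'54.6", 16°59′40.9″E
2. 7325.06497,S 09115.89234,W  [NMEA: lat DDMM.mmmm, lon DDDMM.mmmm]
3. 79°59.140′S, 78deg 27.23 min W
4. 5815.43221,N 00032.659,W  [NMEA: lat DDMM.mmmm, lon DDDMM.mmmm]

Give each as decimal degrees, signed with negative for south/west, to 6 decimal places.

Point 1:
  φ: 59° + 38/60 + 54.6/3600 = 59 + 0.633333 + 0.015167 = 59.6485000
  S → negative
  Longitude: 59′ + 40.9″ = 59.68167′; 16 + 59.68167/60 = 16.9946944
  E ⇒ keep positive
Point 2:
  Latitude: split at 2 digits → 73° and 25.06497′; 73 + 25.06497/60 = 73.4177495
  S → negative
  Lon: degrees = first 3 digits = 91, minutes = 15.89234; 91 + 15.89234/60 = 91.2648723
  W ⇒ negate
Point 3:
  φ: 79 + 59.14/60 = 79.9856667
  S → negative
  Longitude: 27.23′ = 0.453833°; total 78.4538333
  W ⇒ negate
Point 4:
  φ: split at 2 digits → 58° and 15.43221′; 58 + 15.43221/60 = 58.2572035
  N → positive
  λ: degrees = first 3 digits = 0, minutes = 32.659; 0 + 32.659/60 = 0.5443167
  W → negative

1. -59.648500, 16.994694
2. -73.417750, -91.264872
3. -79.985667, -78.453833
4. 58.257204, -0.544317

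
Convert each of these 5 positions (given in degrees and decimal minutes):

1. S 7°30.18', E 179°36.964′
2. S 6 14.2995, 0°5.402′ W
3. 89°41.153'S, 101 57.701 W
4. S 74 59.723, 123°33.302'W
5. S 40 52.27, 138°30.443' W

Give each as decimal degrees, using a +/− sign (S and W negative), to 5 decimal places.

Point 1:
  Latitude: 7 + 30.18/60 = 7.503000
  hemisphere S, so the sign is −
  Lon: 179 + 36.964/60 = 179.616067
  E ⇒ keep positive
Point 2:
  Latitude: 14.2995′ = 0.238325°; total 6.238325
  S → negative
  Longitude: 5.402′ = 0.090033°; total 0.090033
  W ⇒ negate
Point 3:
  φ: 41.153′ = 0.685883°; total 89.685883
  S ⇒ negate
  λ: 101 + 57.701/60 = 101.961683
  W → negative
Point 4:
  Lat: 59.723′ = 0.995383°; total 74.995383
  hemisphere S, so the sign is −
  Longitude: 123 + 33.302/60 = 123.555033
  hemisphere W, so the sign is −
Point 5:
  φ: 40 + 52.27/60 = 40.871167
  hemisphere S, so the sign is −
  Lon: 138 + 30.443/60 = 138.507383
  hemisphere W, so the sign is −

1. -7.50300, 179.61607
2. -6.23833, -0.09003
3. -89.68588, -101.96168
4. -74.99538, -123.55503
5. -40.87117, -138.50738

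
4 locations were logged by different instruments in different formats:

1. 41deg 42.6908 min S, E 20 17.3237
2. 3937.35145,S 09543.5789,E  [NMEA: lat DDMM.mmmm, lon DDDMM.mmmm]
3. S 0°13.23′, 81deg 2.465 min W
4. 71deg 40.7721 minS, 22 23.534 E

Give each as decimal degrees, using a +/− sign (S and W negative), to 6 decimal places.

Point 1:
  Lat: 41 + 42.6908/60 = 41.7115133
  hemisphere S, so the sign is −
  Longitude: 17.3237′ = 0.288728°; total 20.2887283
  E → positive
Point 2:
  Latitude: split at 2 digits → 39° and 37.35145′; 39 + 37.35145/60 = 39.6225242
  hemisphere S, so the sign is −
  Longitude: degrees = first 3 digits = 95, minutes = 43.5789; 95 + 43.5789/60 = 95.7263150
  E → positive
Point 3:
  Latitude: 13.23′ = 0.220500°; total 0.2205000
  hemisphere S, so the sign is −
  λ: 2.465′ = 0.041083°; total 81.0410833
  W ⇒ negate
Point 4:
  φ: 71 + 40.7721/60 = 71.6795350
  S → negative
  Longitude: 23.534′ = 0.392233°; total 22.3922333
  E → positive

1. -41.711513, 20.288728
2. -39.622524, 95.726315
3. -0.220500, -81.041083
4. -71.679535, 22.392233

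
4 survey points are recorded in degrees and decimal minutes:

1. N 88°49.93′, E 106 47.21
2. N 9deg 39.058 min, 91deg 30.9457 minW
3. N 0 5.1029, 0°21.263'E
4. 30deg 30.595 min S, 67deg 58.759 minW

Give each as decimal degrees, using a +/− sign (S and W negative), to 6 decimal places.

1. 88.832167, 106.786833
2. 9.650967, -91.515762
3. 0.085048, 0.354383
4. -30.509917, -67.979317

Point 1:
  Lat: 88 + 49.93/60 = 88.8321667
  N ⇒ keep positive
  Lon: 106 + 47.21/60 = 106.7868333
  E ⇒ keep positive
Point 2:
  Latitude: 39.058′ = 0.650967°; total 9.6509667
  N ⇒ keep positive
  Lon: 30.9457′ = 0.515762°; total 91.5157617
  W → negative
Point 3:
  Latitude: 0 + 5.1029/60 = 0.0850483
  N → positive
  λ: 21.263′ = 0.354383°; total 0.3543833
  E ⇒ keep positive
Point 4:
  φ: 30 + 30.595/60 = 30.5099167
  S ⇒ negate
  Longitude: 58.759′ = 0.979317°; total 67.9793167
  W ⇒ negate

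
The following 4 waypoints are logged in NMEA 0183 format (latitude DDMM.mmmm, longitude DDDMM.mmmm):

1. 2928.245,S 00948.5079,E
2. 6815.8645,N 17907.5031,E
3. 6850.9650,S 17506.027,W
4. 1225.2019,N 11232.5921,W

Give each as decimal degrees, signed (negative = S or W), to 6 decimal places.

1. -29.470750, 9.808465
2. 68.264408, 179.125052
3. -68.849417, -175.100450
4. 12.420032, -112.543202

Point 1:
  Lat: split at 2 digits → 29° and 28.245′; 29 + 28.245/60 = 29.4707500
  S → negative
  Lon: split at 3 digits → 009° and 48.5079′; 9 + 48.5079/60 = 9.8084650
  E → positive
Point 2:
  Latitude: degrees = first 2 digits = 68, minutes = 15.8645; 68 + 15.8645/60 = 68.2644083
  N ⇒ keep positive
  λ: split at 3 digits → 179° and 7.5031′; 179 + 7.5031/60 = 179.1250517
  E ⇒ keep positive
Point 3:
  Lat: degrees = first 2 digits = 68, minutes = 50.965; 68 + 50.965/60 = 68.8494167
  hemisphere S, so the sign is −
  λ: split at 3 digits → 175° and 6.027′; 175 + 6.027/60 = 175.1004500
  W ⇒ negate
Point 4:
  φ: degrees = first 2 digits = 12, minutes = 25.2019; 12 + 25.2019/60 = 12.4200317
  N ⇒ keep positive
  Lon: split at 3 digits → 112° and 32.5921′; 112 + 32.5921/60 = 112.5432017
  W ⇒ negate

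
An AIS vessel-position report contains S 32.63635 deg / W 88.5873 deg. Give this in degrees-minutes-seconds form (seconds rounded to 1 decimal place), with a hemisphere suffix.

32°38′10.9″ S, 88°35′14.3″ W

Latitude: 0.636350 × 60 = 38.18100′ → 38′, remainder × 60 = 10.860″
λ: whole degrees 88; 35.23800′ → 35′ and 14.280″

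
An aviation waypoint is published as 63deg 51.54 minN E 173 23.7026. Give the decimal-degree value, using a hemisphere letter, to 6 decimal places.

φ: 51.54′ = 0.859000°; total 63.8590000
λ: 173 + 23.7026/60 = 173.3950433

63.859000° N, 173.395043° E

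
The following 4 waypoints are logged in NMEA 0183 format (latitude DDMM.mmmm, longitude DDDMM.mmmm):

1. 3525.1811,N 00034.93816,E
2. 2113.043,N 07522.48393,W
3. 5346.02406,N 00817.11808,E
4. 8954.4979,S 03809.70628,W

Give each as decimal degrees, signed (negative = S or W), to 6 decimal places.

Point 1:
  φ: split at 2 digits → 35° and 25.1811′; 35 + 25.1811/60 = 35.4196850
  N → positive
  Longitude: split at 3 digits → 000° and 34.93816′; 0 + 34.93816/60 = 0.5823027
  E ⇒ keep positive
Point 2:
  φ: degrees = first 2 digits = 21, minutes = 13.043; 21 + 13.043/60 = 21.2173833
  N ⇒ keep positive
  λ: degrees = first 3 digits = 75, minutes = 22.48393; 75 + 22.48393/60 = 75.3747322
  W ⇒ negate
Point 3:
  Lat: degrees = first 2 digits = 53, minutes = 46.02406; 53 + 46.02406/60 = 53.7670677
  N ⇒ keep positive
  λ: split at 3 digits → 008° and 17.11808′; 8 + 17.11808/60 = 8.2853013
  E → positive
Point 4:
  φ: degrees = first 2 digits = 89, minutes = 54.4979; 89 + 54.4979/60 = 89.9082983
  S → negative
  Longitude: split at 3 digits → 038° and 9.70628′; 38 + 9.70628/60 = 38.1617713
  W ⇒ negate

1. 35.419685, 0.582303
2. 21.217383, -75.374732
3. 53.767068, 8.285301
4. -89.908298, -38.161771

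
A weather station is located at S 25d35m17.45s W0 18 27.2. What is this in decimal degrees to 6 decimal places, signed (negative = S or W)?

Lat: 35′ + 17.45″ = 35.29083′; 25 + 35.29083/60 = 25.5881806
hemisphere S, so the sign is −
λ: 0 + 18/60 + 27.2/3600 = 0.3075556
hemisphere W, so the sign is −

-25.588181, -0.307556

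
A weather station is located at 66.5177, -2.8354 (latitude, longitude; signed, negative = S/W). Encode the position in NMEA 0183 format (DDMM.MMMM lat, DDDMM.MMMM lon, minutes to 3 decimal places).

Latitude: minutes = (66.517700 − 66) × 60 = 31.06200
Longitude is negative → W; |value| = 2.835400
Lon: 2° + 0.835400 × 60 = 2° 50.12400′

6631.062,N / 00250.124,W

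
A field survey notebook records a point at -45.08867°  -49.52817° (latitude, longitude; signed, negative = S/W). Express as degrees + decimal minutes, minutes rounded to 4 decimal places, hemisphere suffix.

Latitude is negative → S; |value| = 45.088670
Latitude: 45° + 0.088670 × 60 = 45° 5.320200′
Longitude is negative → W; |value| = 49.528170
λ: 49° + 0.528170 × 60 = 49° 31.690200′

45° 5.3202′ S, 49° 31.6902′ W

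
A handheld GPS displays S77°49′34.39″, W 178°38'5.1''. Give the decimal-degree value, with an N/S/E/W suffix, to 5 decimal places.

77.82622° S, 178.63475° W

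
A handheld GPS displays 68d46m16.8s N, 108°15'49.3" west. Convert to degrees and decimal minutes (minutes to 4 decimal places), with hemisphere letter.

68° 46.2800′ N, 108° 15.8217′ W

Lat: seconds/60 = 0.28000; minutes = 46 + 0.28000 = 46.280000
Longitude: seconds/60 = 0.82167; minutes = 15 + 0.82167 = 15.821667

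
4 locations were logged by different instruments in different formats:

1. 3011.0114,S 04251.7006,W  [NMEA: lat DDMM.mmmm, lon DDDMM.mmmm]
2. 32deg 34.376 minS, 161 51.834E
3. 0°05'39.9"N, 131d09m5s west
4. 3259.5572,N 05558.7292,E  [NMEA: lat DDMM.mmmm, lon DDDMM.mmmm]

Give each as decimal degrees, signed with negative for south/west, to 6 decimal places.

1. -30.183523, -42.861677
2. -32.572933, 161.863900
3. 0.094417, -131.151389
4. 32.992620, 55.978820

Point 1:
  Latitude: split at 2 digits → 30° and 11.0114′; 30 + 11.0114/60 = 30.1835233
  S → negative
  Longitude: split at 3 digits → 042° and 51.7006′; 42 + 51.7006/60 = 42.8616767
  W ⇒ negate
Point 2:
  φ: 34.376′ = 0.572933°; total 32.5729333
  S → negative
  λ: 51.834′ = 0.863900°; total 161.8639000
  E ⇒ keep positive
Point 3:
  Latitude: 0 + 5/60 + 39.9/3600 = 0.0944167
  N ⇒ keep positive
  λ: 131 + 9/60 + 5/3600 = 131.1513889
  hemisphere W, so the sign is −
Point 4:
  Lat: degrees = first 2 digits = 32, minutes = 59.5572; 32 + 59.5572/60 = 32.9926200
  N ⇒ keep positive
  Longitude: split at 3 digits → 055° and 58.7292′; 55 + 58.7292/60 = 55.9788200
  E ⇒ keep positive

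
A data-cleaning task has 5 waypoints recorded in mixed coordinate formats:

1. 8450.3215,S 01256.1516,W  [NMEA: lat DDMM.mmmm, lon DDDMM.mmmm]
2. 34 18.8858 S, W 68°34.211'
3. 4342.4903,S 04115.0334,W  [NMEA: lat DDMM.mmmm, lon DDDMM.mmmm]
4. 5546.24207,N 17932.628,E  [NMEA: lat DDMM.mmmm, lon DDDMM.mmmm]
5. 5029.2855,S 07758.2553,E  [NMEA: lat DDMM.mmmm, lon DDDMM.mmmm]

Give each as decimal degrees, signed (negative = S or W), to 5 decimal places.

1. -84.83869, -12.93586
2. -34.31476, -68.57018
3. -43.70817, -41.25056
4. 55.77070, 179.54380
5. -50.48809, 77.97092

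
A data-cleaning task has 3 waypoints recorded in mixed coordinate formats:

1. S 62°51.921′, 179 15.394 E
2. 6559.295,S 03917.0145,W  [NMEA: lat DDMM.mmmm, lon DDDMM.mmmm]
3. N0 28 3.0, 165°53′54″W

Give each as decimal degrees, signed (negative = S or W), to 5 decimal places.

Point 1:
  Lat: 62 + 51.921/60 = 62.865350
  S → negative
  λ: 15.394′ = 0.256567°; total 179.256567
  E → positive
Point 2:
  φ: degrees = first 2 digits = 65, minutes = 59.295; 65 + 59.295/60 = 65.988250
  hemisphere S, so the sign is −
  λ: degrees = first 3 digits = 39, minutes = 17.0145; 39 + 17.0145/60 = 39.283575
  W ⇒ negate
Point 3:
  Latitude: 28′ + 3″ = 28.05000′; 0 + 28.05000/60 = 0.467500
  N → positive
  Longitude: 53′ + 54″ = 53.90000′; 165 + 53.90000/60 = 165.898333
  W ⇒ negate

1. -62.86535, 179.25657
2. -65.98825, -39.28358
3. 0.46750, -165.89833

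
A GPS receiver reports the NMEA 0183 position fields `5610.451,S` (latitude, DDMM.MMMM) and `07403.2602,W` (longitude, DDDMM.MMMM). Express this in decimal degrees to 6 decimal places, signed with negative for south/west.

-56.174183, -74.054337

φ: split at 2 digits → 56° and 10.451′; 56 + 10.451/60 = 56.1741833
hemisphere S, so the sign is −
λ: degrees = first 3 digits = 74, minutes = 3.2602; 74 + 3.2602/60 = 74.0543367
hemisphere W, so the sign is −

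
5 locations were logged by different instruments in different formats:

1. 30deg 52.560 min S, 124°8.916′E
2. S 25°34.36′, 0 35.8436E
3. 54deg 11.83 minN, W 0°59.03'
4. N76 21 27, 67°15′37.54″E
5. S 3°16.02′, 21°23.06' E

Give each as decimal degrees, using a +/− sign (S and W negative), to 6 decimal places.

Point 1:
  Lat: 30 + 52.56/60 = 30.8760000
  S ⇒ negate
  Longitude: 8.916′ = 0.148600°; total 124.1486000
  E → positive
Point 2:
  φ: 34.36′ = 0.572667°; total 25.5726667
  hemisphere S, so the sign is −
  Longitude: 35.8436′ = 0.597393°; total 0.5973933
  E → positive
Point 3:
  Lat: 11.83′ = 0.197167°; total 54.1971667
  N → positive
  Longitude: 0 + 59.03/60 = 0.9838333
  hemisphere W, so the sign is −
Point 4:
  Latitude: 76 + 21/60 + 27/3600 = 76.3575000
  N → positive
  Longitude: 67° + 15/60 + 37.54/3600 = 67 + 0.250000 + 0.010428 = 67.2604278
  E ⇒ keep positive
Point 5:
  φ: 16.02′ = 0.267000°; total 3.2670000
  hemisphere S, so the sign is −
  Longitude: 23.06′ = 0.384333°; total 21.3843333
  E → positive

1. -30.876000, 124.148600
2. -25.572667, 0.597393
3. 54.197167, -0.983833
4. 76.357500, 67.260428
5. -3.267000, 21.384333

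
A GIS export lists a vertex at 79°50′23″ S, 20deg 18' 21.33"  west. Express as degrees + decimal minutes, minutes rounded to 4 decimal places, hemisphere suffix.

Lat: 50 + 23/60 = 50.383333′
λ: seconds/60 = 0.35550; minutes = 18 + 0.35550 = 18.355500

79° 50.3833′ S, 20° 18.3555′ W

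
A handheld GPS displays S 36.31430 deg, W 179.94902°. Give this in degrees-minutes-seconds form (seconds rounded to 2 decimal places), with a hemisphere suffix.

36°18′51.48″ S, 179°56′56.47″ W

φ: 0.314300 × 60 = 18.85800′ → 18′, remainder × 60 = 51.4800″
Longitude: 0.949020° → 56.94120′; 0.94120 × 60 = 56.4720″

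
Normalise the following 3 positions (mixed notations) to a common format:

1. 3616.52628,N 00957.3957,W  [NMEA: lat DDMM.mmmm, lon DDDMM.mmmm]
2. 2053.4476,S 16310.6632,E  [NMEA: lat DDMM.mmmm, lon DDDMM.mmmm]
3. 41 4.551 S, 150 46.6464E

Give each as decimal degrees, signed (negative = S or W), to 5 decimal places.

1. 36.27544, -9.95660
2. -20.89079, 163.17772
3. -41.07585, 150.77744

Point 1:
  Lat: degrees = first 2 digits = 36, minutes = 16.52628; 36 + 16.52628/60 = 36.275438
  N ⇒ keep positive
  λ: split at 3 digits → 009° and 57.3957′; 9 + 57.3957/60 = 9.956595
  W ⇒ negate
Point 2:
  Lat: degrees = first 2 digits = 20, minutes = 53.4476; 20 + 53.4476/60 = 20.890793
  S → negative
  Lon: split at 3 digits → 163° and 10.6632′; 163 + 10.6632/60 = 163.177720
  E ⇒ keep positive
Point 3:
  φ: 41 + 4.551/60 = 41.075850
  S ⇒ negate
  Lon: 46.6464′ = 0.777440°; total 150.777440
  E → positive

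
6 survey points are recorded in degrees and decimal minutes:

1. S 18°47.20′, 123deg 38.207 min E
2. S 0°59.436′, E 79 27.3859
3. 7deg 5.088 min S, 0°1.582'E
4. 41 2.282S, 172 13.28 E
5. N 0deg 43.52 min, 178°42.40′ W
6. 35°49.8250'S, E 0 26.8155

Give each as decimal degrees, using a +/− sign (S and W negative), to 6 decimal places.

1. -18.786667, 123.636783
2. -0.990600, 79.456432
3. -7.084800, 0.026367
4. -41.038033, 172.221333
5. 0.725333, -178.706667
6. -35.830417, 0.446925

Point 1:
  Lat: 47.2′ = 0.786667°; total 18.7866667
  S → negative
  λ: 123 + 38.207/60 = 123.6367833
  E ⇒ keep positive
Point 2:
  Lat: 59.436′ = 0.990600°; total 0.9906000
  hemisphere S, so the sign is −
  Longitude: 27.3859′ = 0.456432°; total 79.4564317
  E ⇒ keep positive
Point 3:
  Latitude: 7 + 5.088/60 = 7.0848000
  hemisphere S, so the sign is −
  Longitude: 0 + 1.582/60 = 0.0263667
  E ⇒ keep positive
Point 4:
  Lat: 41 + 2.282/60 = 41.0380333
  S ⇒ negate
  Longitude: 13.28′ = 0.221333°; total 172.2213333
  E ⇒ keep positive
Point 5:
  Lat: 43.52′ = 0.725333°; total 0.7253333
  N → positive
  Longitude: 42.4′ = 0.706667°; total 178.7066667
  hemisphere W, so the sign is −
Point 6:
  Lat: 49.825′ = 0.830417°; total 35.8304167
  S → negative
  Longitude: 26.8155′ = 0.446925°; total 0.4469250
  E ⇒ keep positive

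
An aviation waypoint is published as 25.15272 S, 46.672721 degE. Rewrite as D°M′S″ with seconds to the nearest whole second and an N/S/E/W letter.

φ: 0.152720 × 60 = 9.16320′ → 9′, remainder × 60 = 9.79″
Lon: 0.672721° → 40.36326′; 0.36326 × 60 = 21.80″

25°09′10″ S, 46°40′22″ E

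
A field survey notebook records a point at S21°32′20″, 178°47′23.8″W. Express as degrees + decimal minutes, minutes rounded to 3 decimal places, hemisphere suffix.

21° 32.333′ S, 178° 47.397′ W

Latitude: 32 + 20/60 = 32.33333′
Longitude: seconds/60 = 0.39667; minutes = 47 + 0.39667 = 47.39667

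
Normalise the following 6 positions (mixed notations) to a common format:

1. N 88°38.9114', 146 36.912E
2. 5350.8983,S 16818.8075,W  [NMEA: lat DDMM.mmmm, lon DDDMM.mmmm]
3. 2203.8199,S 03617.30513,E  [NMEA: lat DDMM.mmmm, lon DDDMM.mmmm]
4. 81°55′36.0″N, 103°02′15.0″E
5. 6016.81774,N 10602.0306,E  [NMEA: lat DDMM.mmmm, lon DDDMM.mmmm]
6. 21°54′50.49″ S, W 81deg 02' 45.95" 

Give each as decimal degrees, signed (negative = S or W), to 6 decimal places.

1. 88.648523, 146.615200
2. -53.848305, -168.313458
3. -22.063665, 36.288419
4. 81.926667, 103.037500
5. 60.280296, 106.033843
6. -21.914025, -81.046097

Point 1:
  φ: 38.9114′ = 0.648523°; total 88.6485233
  N ⇒ keep positive
  Lon: 36.912′ = 0.615200°; total 146.6152000
  E → positive
Point 2:
  Latitude: split at 2 digits → 53° and 50.8983′; 53 + 50.8983/60 = 53.8483050
  S → negative
  Longitude: split at 3 digits → 168° and 18.8075′; 168 + 18.8075/60 = 168.3134583
  W ⇒ negate
Point 3:
  φ: split at 2 digits → 22° and 3.8199′; 22 + 3.8199/60 = 22.0636650
  hemisphere S, so the sign is −
  Longitude: split at 3 digits → 036° and 17.30513′; 36 + 17.30513/60 = 36.2884188
  E ⇒ keep positive
Point 4:
  Lat: 81 + 55/60 + 36/3600 = 81.9266667
  N ⇒ keep positive
  Lon: 103° + 2/60 + 15/3600 = 103 + 0.033333 + 0.004167 = 103.0375000
  E → positive
Point 5:
  Lat: split at 2 digits → 60° and 16.81774′; 60 + 16.81774/60 = 60.2802957
  N → positive
  Longitude: degrees = first 3 digits = 106, minutes = 2.0306; 106 + 2.0306/60 = 106.0338433
  E → positive
Point 6:
  Latitude: 21° + 54/60 + 50.49/3600 = 21 + 0.900000 + 0.014025 = 21.9140250
  hemisphere S, so the sign is −
  Lon: 81 + 2/60 + 45.95/3600 = 81.0460972
  W ⇒ negate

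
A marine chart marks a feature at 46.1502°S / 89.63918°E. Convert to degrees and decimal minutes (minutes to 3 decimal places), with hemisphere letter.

46° 9.012′ S, 89° 38.351′ E

Lat: fractional part 0.150200 → 9.01200 minutes
Longitude: fractional part 0.639180 → 38.35080 minutes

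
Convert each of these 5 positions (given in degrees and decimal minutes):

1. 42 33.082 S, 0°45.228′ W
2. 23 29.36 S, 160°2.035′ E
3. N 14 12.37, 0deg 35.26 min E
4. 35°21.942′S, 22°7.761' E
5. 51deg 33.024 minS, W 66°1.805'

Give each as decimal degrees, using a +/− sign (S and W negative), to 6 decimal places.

1. -42.551367, -0.753800
2. -23.489333, 160.033917
3. 14.206167, 0.587667
4. -35.365700, 22.129350
5. -51.550400, -66.030083

Point 1:
  φ: 42 + 33.082/60 = 42.5513667
  S ⇒ negate
  Longitude: 0 + 45.228/60 = 0.7538000
  W ⇒ negate
Point 2:
  Latitude: 29.36′ = 0.489333°; total 23.4893333
  S → negative
  Longitude: 2.035′ = 0.033917°; total 160.0339167
  E ⇒ keep positive
Point 3:
  Latitude: 12.37′ = 0.206167°; total 14.2061667
  N → positive
  Lon: 0 + 35.26/60 = 0.5876667
  E ⇒ keep positive
Point 4:
  Latitude: 35 + 21.942/60 = 35.3657000
  hemisphere S, so the sign is −
  Longitude: 7.761′ = 0.129350°; total 22.1293500
  E ⇒ keep positive
Point 5:
  φ: 33.024′ = 0.550400°; total 51.5504000
  hemisphere S, so the sign is −
  λ: 66 + 1.805/60 = 66.0300833
  W → negative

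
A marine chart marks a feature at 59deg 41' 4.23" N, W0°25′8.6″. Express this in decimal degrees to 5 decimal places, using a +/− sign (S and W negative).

59.68451, -0.41906

Lat: 59° + 41/60 + 4.23/3600 = 59 + 0.683333 + 0.001175 = 59.684508
N ⇒ keep positive
Longitude: 0° + 25/60 + 8.6/3600 = 0 + 0.416667 + 0.002389 = 0.419056
W → negative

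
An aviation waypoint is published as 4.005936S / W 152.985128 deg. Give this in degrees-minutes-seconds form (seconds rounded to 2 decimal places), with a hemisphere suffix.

Lat: 0.005936 × 60 = 0.35616′ → 0′, remainder × 60 = 21.3696″
λ: whole degrees 152; 59.10768′ → 59′ and 6.4608″

4°00′21.37″ S, 152°59′6.46″ W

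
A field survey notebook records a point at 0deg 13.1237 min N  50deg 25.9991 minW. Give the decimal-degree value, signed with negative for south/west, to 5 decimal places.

0.21873, -50.43332

Lat: 13.1237′ = 0.218728°; total 0.218728
N → positive
λ: 50 + 25.9991/60 = 50.433318
hemisphere W, so the sign is −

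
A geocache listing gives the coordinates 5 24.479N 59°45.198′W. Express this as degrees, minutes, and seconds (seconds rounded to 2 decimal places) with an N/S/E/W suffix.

φ: 24.47900′ → 24′ and 0.47900 × 60 = 28.7400″
Longitude: 45.19800′ → 45′ and 0.19800 × 60 = 11.8800″

5°24′28.74″ N, 59°45′11.88″ W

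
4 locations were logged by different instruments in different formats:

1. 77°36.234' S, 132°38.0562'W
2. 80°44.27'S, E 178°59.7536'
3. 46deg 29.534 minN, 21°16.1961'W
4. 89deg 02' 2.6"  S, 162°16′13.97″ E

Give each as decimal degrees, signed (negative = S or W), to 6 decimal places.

Point 1:
  Lat: 77 + 36.234/60 = 77.6039000
  S ⇒ negate
  Longitude: 38.0562′ = 0.634270°; total 132.6342700
  W ⇒ negate
Point 2:
  φ: 44.27′ = 0.737833°; total 80.7378333
  hemisphere S, so the sign is −
  Lon: 59.7536′ = 0.995893°; total 178.9958933
  E ⇒ keep positive
Point 3:
  Latitude: 29.534′ = 0.492233°; total 46.4922333
  N ⇒ keep positive
  Longitude: 21 + 16.1961/60 = 21.2699350
  hemisphere W, so the sign is −
Point 4:
  Latitude: 89 + 2/60 + 2.6/3600 = 89.0340556
  S ⇒ negate
  Longitude: 162° + 16/60 + 13.97/3600 = 162 + 0.266667 + 0.003881 = 162.2705472
  E ⇒ keep positive

1. -77.603900, -132.634270
2. -80.737833, 178.995893
3. 46.492233, -21.269935
4. -89.034056, 162.270547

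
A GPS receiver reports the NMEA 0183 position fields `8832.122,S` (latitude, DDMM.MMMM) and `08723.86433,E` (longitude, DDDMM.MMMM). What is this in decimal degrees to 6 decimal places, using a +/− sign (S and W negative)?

-88.535367, 87.397739

Latitude: degrees = first 2 digits = 88, minutes = 32.122; 88 + 32.122/60 = 88.5353667
S ⇒ negate
Lon: degrees = first 3 digits = 87, minutes = 23.86433; 87 + 23.86433/60 = 87.3977388
E ⇒ keep positive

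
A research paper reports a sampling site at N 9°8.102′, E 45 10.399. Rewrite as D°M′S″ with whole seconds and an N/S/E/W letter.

9°08′6″ N, 45°10′24″ E

Lat: 8.10200′ → 8′ and 0.10200 × 60 = 6.12″
λ: fractional minutes 0.39900 × 60 = 23.94″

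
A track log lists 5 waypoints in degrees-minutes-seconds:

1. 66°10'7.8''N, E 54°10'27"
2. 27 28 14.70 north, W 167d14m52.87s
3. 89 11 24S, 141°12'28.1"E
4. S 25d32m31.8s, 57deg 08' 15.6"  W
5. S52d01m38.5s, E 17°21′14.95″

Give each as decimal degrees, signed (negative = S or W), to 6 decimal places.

Point 1:
  Lat: 10′ + 7.8″ = 10.13000′; 66 + 10.13000/60 = 66.1688333
  N ⇒ keep positive
  Lon: 54° + 10/60 + 27/3600 = 54 + 0.166667 + 0.007500 = 54.1741667
  E → positive
Point 2:
  φ: 27° + 28/60 + 14.7/3600 = 27 + 0.466667 + 0.004083 = 27.4707500
  N ⇒ keep positive
  Lon: 167 + 14/60 + 52.87/3600 = 167.2480194
  W → negative
Point 3:
  φ: 89° + 11/60 + 24/3600 = 89 + 0.183333 + 0.006667 = 89.1900000
  S ⇒ negate
  λ: 12′ + 28.1″ = 12.46833′; 141 + 12.46833/60 = 141.2078056
  E ⇒ keep positive
Point 4:
  φ: 25° + 32/60 + 31.8/3600 = 25 + 0.533333 + 0.008833 = 25.5421667
  S → negative
  λ: 57° + 8/60 + 15.6/3600 = 57 + 0.133333 + 0.004333 = 57.1376667
  hemisphere W, so the sign is −
Point 5:
  Lat: 52° + 1/60 + 38.5/3600 = 52 + 0.016667 + 0.010694 = 52.0273611
  S ⇒ negate
  Lon: 17° + 21/60 + 14.95/3600 = 17 + 0.350000 + 0.004153 = 17.3541528
  E ⇒ keep positive

1. 66.168833, 54.174167
2. 27.470750, -167.248019
3. -89.190000, 141.207806
4. -25.542167, -57.137667
5. -52.027361, 17.354153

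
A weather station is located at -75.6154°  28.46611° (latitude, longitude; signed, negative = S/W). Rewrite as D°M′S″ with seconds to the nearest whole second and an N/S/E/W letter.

Latitude is negative → S; |value| = 75.615400
φ: 0.615400 × 60 = 36.92400′ → 36′, remainder × 60 = 55.44″
Longitude: whole degrees 28; 27.96660′ → 27′ and 58.00″

75°36′55″ S, 28°27′58″ E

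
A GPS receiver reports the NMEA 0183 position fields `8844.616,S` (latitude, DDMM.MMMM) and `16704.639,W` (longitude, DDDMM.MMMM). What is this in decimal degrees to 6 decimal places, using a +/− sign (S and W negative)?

-88.743600, -167.077317

φ: degrees = first 2 digits = 88, minutes = 44.616; 88 + 44.616/60 = 88.7436000
hemisphere S, so the sign is −
λ: split at 3 digits → 167° and 4.639′; 167 + 4.639/60 = 167.0773167
hemisphere W, so the sign is −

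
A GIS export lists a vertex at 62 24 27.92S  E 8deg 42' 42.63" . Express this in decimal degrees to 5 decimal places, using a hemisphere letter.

62.40776° S, 8.71184° E

φ: 62° + 24/60 + 27.92/3600 = 62 + 0.400000 + 0.007756 = 62.407756
Lon: 8° + 42/60 + 42.63/3600 = 8 + 0.700000 + 0.011842 = 8.711842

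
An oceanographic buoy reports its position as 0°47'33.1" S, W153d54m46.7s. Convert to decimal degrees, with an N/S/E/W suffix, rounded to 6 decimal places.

Latitude: 0 + 47/60 + 33.1/3600 = 0.7925278
Longitude: 54′ + 46.7″ = 54.77833′; 153 + 54.77833/60 = 153.9129722

0.792528° S, 153.912972° W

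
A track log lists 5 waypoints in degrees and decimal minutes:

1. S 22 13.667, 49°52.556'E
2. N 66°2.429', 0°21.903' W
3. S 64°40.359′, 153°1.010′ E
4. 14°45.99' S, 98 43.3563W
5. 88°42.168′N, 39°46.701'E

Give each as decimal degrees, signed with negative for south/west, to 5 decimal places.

Point 1:
  φ: 13.667′ = 0.227783°; total 22.227783
  S ⇒ negate
  Longitude: 52.556′ = 0.875933°; total 49.875933
  E → positive
Point 2:
  Lat: 2.429′ = 0.040483°; total 66.040483
  N ⇒ keep positive
  Longitude: 21.903′ = 0.365050°; total 0.365050
  hemisphere W, so the sign is −
Point 3:
  Lat: 64 + 40.359/60 = 64.672650
  S → negative
  λ: 1.01′ = 0.016833°; total 153.016833
  E ⇒ keep positive
Point 4:
  Lat: 14 + 45.99/60 = 14.766500
  S ⇒ negate
  Lon: 43.3563′ = 0.722605°; total 98.722605
  hemisphere W, so the sign is −
Point 5:
  φ: 42.168′ = 0.702800°; total 88.702800
  N ⇒ keep positive
  λ: 39 + 46.701/60 = 39.778350
  E ⇒ keep positive

1. -22.22778, 49.87593
2. 66.04048, -0.36505
3. -64.67265, 153.01683
4. -14.76650, -98.72261
5. 88.70280, 39.77835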